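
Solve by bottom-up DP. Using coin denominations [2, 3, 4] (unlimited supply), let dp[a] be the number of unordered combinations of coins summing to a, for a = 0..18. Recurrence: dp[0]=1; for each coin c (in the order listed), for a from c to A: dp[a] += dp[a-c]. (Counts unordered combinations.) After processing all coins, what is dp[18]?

after  coin     0     1     2     3     4     5     6     7     8     9    10    11    12    13    14    15    16    17    18
          2     1     0     1     0     1     0     1     0     1     0     1     0     1     0     1     0     1     0     1
          3     1     0     1     1     1     1     2     1     2     2     2     2     3     2     3     3     3     3     4
          4     1     0     1     1     2     1     3     2     4     3     5     4     7     5     8     7    10     8    12

12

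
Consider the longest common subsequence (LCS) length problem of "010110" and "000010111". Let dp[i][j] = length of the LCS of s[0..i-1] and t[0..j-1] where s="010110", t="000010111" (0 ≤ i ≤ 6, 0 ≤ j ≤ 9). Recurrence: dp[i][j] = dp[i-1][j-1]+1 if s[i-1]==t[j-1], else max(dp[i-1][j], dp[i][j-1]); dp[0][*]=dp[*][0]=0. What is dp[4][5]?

   ''  0  0  0  0  1  0  1  1  1
''  0  0  0  0  0  0  0  0  0  0
 0  0  1  1  1  1  1  1  1  1  1
 1  0  1  1  1  1  2  2  2  2  2
 0  0  1  2  2  2  2  3  3  3  3
 1  0  1  2  2  2  3  3  4  4  4
 1  0  1  2  2  2  3  3  4  5  5
 0  0  1  2  3  3  3  4  4  5  5

3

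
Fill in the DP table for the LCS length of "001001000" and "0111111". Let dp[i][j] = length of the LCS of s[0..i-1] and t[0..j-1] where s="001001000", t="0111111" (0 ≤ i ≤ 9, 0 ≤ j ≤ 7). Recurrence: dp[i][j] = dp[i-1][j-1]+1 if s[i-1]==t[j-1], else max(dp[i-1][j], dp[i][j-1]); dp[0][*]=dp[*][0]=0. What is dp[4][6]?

   ''  0  1  1  1  1  1  1
''  0  0  0  0  0  0  0  0
 0  0  1  1  1  1  1  1  1
 0  0  1  1  1  1  1  1  1
 1  0  1  2  2  2  2  2  2
 0  0  1  2  2  2  2  2  2
 0  0  1  2  2  2  2  2  2
 1  0  1  2  3  3  3  3  3
 0  0  1  2  3  3  3  3  3
 0  0  1  2  3  3  3  3  3
 0  0  1  2  3  3  3  3  3

2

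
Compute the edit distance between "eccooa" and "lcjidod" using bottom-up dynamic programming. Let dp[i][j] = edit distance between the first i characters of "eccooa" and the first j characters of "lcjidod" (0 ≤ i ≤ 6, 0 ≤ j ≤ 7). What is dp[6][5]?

5

   ''  l  c  j  i  d  o  d
''  0  1  2  3  4  5  6  7
 e  1  1  2  3  4  5  6  7
 c  2  2  1  2  3  4  5  6
 c  3  3  2  2  3  4  5  6
 o  4  4  3  3  3  4  4  5
 o  5  5  4  4  4  4  4  5
 a  6  6  5  5  5  5  5  5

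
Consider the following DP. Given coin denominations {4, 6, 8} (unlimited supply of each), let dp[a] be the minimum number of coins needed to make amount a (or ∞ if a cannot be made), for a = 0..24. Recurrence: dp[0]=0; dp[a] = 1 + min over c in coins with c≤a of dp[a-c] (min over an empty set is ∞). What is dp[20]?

 a  0  1  2  3  4  5  6  7  8  9 10 11 12 13 14 15 16 17 18 19 20 21 22 23 24
dp  0  -  -  -  1  -  1  -  1  -  2  -  2  -  2  -  2  -  3  -  3  -  3  -  3
(- denotes ∞ / unreachable)

3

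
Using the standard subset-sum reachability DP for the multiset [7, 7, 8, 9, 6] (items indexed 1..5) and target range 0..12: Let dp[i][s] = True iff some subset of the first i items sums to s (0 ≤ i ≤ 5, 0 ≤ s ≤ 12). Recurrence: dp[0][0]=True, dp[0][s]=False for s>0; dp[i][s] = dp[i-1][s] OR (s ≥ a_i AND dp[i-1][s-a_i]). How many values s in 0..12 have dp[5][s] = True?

i\s   0   1   2   3   4   5   6   7   8   9  10  11  12
  0   T   F   F   F   F   F   F   F   F   F   F   F   F
  1   T   F   F   F   F   F   F   T   F   F   F   F   F
  2   T   F   F   F   F   F   F   T   F   F   F   F   F
  3   T   F   F   F   F   F   F   T   T   F   F   F   F
  4   T   F   F   F   F   F   F   T   T   T   F   F   F
  5   T   F   F   F   F   F   T   T   T   T   F   F   F

5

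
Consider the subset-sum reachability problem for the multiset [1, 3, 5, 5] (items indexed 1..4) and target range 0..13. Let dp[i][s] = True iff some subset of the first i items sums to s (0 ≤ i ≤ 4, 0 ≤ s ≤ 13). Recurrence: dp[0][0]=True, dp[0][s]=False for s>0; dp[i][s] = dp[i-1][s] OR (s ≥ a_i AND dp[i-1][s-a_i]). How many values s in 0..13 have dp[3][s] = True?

8

i\s   0   1   2   3   4   5   6   7   8   9  10  11  12  13
  0   T   F   F   F   F   F   F   F   F   F   F   F   F   F
  1   T   T   F   F   F   F   F   F   F   F   F   F   F   F
  2   T   T   F   T   T   F   F   F   F   F   F   F   F   F
  3   T   T   F   T   T   T   T   F   T   T   F   F   F   F
  4   T   T   F   T   T   T   T   F   T   T   T   T   F   T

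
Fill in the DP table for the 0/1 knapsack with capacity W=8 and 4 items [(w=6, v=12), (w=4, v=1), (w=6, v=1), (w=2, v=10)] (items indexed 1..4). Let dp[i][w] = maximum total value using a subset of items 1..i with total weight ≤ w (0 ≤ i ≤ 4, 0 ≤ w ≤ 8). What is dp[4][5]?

10

i\w   0   1   2   3   4   5   6   7   8
  0   0   0   0   0   0   0   0   0   0
  1   0   0   0   0   0   0  12  12  12
  2   0   0   0   0   1   1  12  12  12
  3   0   0   0   0   1   1  12  12  12
  4   0   0  10  10  10  10  12  12  22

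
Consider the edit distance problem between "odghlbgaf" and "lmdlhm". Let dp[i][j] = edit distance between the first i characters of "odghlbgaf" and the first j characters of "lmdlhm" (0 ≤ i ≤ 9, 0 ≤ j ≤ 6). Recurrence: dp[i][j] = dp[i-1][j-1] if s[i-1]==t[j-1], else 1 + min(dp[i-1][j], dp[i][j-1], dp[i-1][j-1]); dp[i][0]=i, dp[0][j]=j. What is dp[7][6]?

6

   ''  l  m  d  l  h  m
''  0  1  2  3  4  5  6
 o  1  1  2  3  4  5  6
 d  2  2  2  2  3  4  5
 g  3  3  3  3  3  4  5
 h  4  4  4  4  4  3  4
 l  5  4  5  5  4  4  4
 b  6  5  5  6  5  5  5
 g  7  6  6  6  6  6  6
 a  8  7  7  7  7  7  7
 f  9  8  8  8  8  8  8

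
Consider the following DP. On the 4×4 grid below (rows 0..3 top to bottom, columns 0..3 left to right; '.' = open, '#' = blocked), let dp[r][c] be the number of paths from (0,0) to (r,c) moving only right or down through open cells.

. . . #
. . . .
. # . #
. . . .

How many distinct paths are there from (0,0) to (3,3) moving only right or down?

r\c   0   1   2   3
  0   1   1   1   0
  1   1   2   3   3
  2   1   0   3   0
  3   1   1   4   4

4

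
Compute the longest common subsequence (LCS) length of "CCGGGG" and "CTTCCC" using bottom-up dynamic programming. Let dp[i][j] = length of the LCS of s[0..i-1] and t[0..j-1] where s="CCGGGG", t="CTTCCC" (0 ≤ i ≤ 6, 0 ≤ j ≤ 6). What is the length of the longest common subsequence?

2

   ''  C  T  T  C  C  C
''  0  0  0  0  0  0  0
 C  0  1  1  1  1  1  1
 C  0  1  1  1  2  2  2
 G  0  1  1  1  2  2  2
 G  0  1  1  1  2  2  2
 G  0  1  1  1  2  2  2
 G  0  1  1  1  2  2  2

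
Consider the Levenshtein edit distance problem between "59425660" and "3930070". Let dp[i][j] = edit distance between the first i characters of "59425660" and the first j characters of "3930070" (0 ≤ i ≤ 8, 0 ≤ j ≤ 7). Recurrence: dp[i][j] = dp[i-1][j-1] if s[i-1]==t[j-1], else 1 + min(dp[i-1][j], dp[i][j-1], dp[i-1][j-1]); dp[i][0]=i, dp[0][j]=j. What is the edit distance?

6

   ''  3  9  3  0  0  7  0
''  0  1  2  3  4  5  6  7
 5  1  1  2  3  4  5  6  7
 9  2  2  1  2  3  4  5  6
 4  3  3  2  2  3  4  5  6
 2  4  4  3  3  3  4  5  6
 5  5  5  4  4  4  4  5  6
 6  6  6  5  5  5  5  5  6
 6  7  7  6  6  6  6  6  6
 0  8  8  7  7  6  6  7  6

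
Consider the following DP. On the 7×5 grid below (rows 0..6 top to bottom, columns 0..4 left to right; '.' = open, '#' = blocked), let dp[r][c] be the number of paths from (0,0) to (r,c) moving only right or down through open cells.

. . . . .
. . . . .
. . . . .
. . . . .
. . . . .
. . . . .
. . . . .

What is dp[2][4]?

15

r\c   0   1   2   3   4
  0   1   1   1   1   1
  1   1   2   3   4   5
  2   1   3   6  10  15
  3   1   4  10  20  35
  4   1   5  15  35  70
  5   1   6  21  56 126
  6   1   7  28  84 210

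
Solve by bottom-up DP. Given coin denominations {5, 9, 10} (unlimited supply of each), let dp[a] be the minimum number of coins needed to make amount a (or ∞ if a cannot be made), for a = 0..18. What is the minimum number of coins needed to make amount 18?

 a  0  1  2  3  4  5  6  7  8  9 10 11 12 13 14 15 16 17 18
dp  0  -  -  -  -  1  -  -  -  1  1  -  -  -  2  2  -  -  2
(- denotes ∞ / unreachable)

2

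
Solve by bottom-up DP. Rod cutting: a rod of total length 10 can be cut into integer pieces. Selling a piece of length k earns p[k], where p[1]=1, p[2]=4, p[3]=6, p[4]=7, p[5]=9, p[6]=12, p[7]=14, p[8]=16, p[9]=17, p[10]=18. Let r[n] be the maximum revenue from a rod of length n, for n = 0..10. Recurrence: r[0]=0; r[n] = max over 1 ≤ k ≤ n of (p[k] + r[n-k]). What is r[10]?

   n    0    1    2    3    4    5    6    7    8    9   10
r[n]    0    1    4    6    8   10   12   14   16   18   20

20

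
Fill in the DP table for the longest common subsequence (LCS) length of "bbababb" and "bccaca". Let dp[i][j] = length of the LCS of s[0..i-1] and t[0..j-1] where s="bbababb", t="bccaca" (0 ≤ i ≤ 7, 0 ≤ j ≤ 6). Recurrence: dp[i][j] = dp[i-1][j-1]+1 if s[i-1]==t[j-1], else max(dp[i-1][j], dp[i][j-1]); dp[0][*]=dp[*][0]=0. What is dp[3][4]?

   ''  b  c  c  a  c  a
''  0  0  0  0  0  0  0
 b  0  1  1  1  1  1  1
 b  0  1  1  1  1  1  1
 a  0  1  1  1  2  2  2
 b  0  1  1  1  2  2  2
 a  0  1  1  1  2  2  3
 b  0  1  1  1  2  2  3
 b  0  1  1  1  2  2  3

2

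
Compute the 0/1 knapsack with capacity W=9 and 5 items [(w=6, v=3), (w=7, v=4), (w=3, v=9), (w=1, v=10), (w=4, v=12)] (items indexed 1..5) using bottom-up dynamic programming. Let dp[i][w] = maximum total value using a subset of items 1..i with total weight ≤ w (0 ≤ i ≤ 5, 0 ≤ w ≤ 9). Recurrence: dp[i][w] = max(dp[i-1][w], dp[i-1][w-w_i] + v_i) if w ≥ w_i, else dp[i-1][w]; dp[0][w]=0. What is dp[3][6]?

9

i\w   0   1   2   3   4   5   6   7   8   9
  0   0   0   0   0   0   0   0   0   0   0
  1   0   0   0   0   0   0   3   3   3   3
  2   0   0   0   0   0   0   3   4   4   4
  3   0   0   0   9   9   9   9   9   9  12
  4   0  10  10  10  19  19  19  19  19  19
  5   0  10  10  10  19  22  22  22  31  31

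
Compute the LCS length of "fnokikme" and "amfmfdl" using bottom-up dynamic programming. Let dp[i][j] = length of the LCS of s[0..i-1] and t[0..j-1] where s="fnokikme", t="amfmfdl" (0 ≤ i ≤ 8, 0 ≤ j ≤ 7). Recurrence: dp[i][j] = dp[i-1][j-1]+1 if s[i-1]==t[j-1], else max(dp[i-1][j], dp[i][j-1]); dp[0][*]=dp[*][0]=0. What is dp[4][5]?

1

   ''  a  m  f  m  f  d  l
''  0  0  0  0  0  0  0  0
 f  0  0  0  1  1  1  1  1
 n  0  0  0  1  1  1  1  1
 o  0  0  0  1  1  1  1  1
 k  0  0  0  1  1  1  1  1
 i  0  0  0  1  1  1  1  1
 k  0  0  0  1  1  1  1  1
 m  0  0  1  1  2  2  2  2
 e  0  0  1  1  2  2  2  2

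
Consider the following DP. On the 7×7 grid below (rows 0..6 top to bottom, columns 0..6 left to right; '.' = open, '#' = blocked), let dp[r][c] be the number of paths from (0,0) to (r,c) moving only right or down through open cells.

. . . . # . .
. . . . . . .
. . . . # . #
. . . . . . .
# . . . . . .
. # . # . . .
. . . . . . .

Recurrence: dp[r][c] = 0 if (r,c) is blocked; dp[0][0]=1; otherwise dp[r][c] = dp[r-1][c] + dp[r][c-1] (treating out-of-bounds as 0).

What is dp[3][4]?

r\c   0   1   2   3   4   5   6
  0   1   1   1   1   0   0   0
  1   1   2   3   4   4   4   4
  2   1   3   6  10   0   4   0
  3   1   4  10  20  20  24  24
  4   0   4  14  34  54  78 102
  5   0   0  14   0  54 132 234
  6   0   0  14  14  68 200 434

20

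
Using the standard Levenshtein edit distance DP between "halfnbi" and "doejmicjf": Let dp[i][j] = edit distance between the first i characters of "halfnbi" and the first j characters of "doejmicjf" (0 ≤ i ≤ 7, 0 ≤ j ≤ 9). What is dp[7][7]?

7

   ''  d  o  e  j  m  i  c  j  f
''  0  1  2  3  4  5  6  7  8  9
 h  1  1  2  3  4  5  6  7  8  9
 a  2  2  2  3  4  5  6  7  8  9
 l  3  3  3  3  4  5  6  7  8  9
 f  4  4  4  4  4  5  6  7  8  8
 n  5  5  5  5  5  5  6  7  8  9
 b  6  6  6  6  6  6  6  7  8  9
 i  7  7  7  7  7  7  6  7  8  9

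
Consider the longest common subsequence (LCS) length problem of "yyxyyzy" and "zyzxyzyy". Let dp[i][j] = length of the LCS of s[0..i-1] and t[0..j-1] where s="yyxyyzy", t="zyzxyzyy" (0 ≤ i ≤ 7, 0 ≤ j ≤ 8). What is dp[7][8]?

5

   ''  z  y  z  x  y  z  y  y
''  0  0  0  0  0  0  0  0  0
 y  0  0  1  1  1  1  1  1  1
 y  0  0  1  1  1  2  2  2  2
 x  0  0  1  1  2  2  2  2  2
 y  0  0  1  1  2  3  3  3  3
 y  0  0  1  1  2  3  3  4  4
 z  0  1  1  2  2  3  4  4  4
 y  0  1  2  2  2  3  4  5  5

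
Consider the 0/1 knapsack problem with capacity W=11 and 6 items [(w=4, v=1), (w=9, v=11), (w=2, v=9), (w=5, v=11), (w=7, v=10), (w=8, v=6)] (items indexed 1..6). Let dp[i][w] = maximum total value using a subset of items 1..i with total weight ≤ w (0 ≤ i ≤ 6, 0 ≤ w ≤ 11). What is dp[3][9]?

i\w   0   1   2   3   4   5   6   7   8   9  10  11
  0   0   0   0   0   0   0   0   0   0   0   0   0
  1   0   0   0   0   1   1   1   1   1   1   1   1
  2   0   0   0   0   1   1   1   1   1  11  11  11
  3   0   0   9   9   9   9  10  10  10  11  11  20
  4   0   0   9   9   9  11  11  20  20  20  20  21
  5   0   0   9   9   9  11  11  20  20  20  20  21
  6   0   0   9   9   9  11  11  20  20  20  20  21

11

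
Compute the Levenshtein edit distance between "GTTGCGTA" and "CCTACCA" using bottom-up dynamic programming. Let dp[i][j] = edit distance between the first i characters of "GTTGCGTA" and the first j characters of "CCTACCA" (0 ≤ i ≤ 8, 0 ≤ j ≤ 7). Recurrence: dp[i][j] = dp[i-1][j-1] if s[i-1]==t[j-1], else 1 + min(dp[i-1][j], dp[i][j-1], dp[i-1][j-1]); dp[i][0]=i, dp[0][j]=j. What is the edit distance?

5

   ''  C  C  T  A  C  C  A
''  0  1  2  3  4  5  6  7
 G  1  1  2  3  4  5  6  7
 T  2  2  2  2  3  4  5  6
 T  3  3  3  2  3  4  5  6
 G  4  4  4  3  3  4  5  6
 C  5  4  4  4  4  3  4  5
 G  6  5  5  5  5  4  4  5
 T  7  6  6  5  6  5  5  5
 A  8  7  7  6  5  6  6  5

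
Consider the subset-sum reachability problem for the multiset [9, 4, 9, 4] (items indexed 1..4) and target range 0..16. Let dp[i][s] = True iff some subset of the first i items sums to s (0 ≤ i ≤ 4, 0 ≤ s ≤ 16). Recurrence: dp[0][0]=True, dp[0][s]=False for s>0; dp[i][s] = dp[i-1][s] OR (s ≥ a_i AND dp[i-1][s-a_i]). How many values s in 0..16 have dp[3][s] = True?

4

i\s   0   1   2   3   4   5   6   7   8   9  10  11  12  13  14  15  16
  0   T   F   F   F   F   F   F   F   F   F   F   F   F   F   F   F   F
  1   T   F   F   F   F   F   F   F   F   T   F   F   F   F   F   F   F
  2   T   F   F   F   T   F   F   F   F   T   F   F   F   T   F   F   F
  3   T   F   F   F   T   F   F   F   F   T   F   F   F   T   F   F   F
  4   T   F   F   F   T   F   F   F   T   T   F   F   F   T   F   F   F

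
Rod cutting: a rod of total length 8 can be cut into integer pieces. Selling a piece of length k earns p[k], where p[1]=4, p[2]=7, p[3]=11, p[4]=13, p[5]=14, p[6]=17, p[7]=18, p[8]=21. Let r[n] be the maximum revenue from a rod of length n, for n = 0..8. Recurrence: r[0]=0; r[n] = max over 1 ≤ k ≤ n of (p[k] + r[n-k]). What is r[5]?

20

   n    0    1    2    3    4    5    6    7    8
r[n]    0    4    8   12   16   20   24   28   32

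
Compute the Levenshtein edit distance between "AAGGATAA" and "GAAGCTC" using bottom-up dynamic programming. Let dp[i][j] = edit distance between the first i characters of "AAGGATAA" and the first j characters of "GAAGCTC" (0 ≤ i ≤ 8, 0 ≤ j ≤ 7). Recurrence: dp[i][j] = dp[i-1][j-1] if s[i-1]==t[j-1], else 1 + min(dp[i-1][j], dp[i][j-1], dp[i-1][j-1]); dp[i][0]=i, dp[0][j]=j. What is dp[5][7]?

   ''  G  A  A  G  C  T  C
''  0  1  2  3  4  5  6  7
 A  1  1  1  2  3  4  5  6
 A  2  2  1  1  2  3  4  5
 G  3  2  2  2  1  2  3  4
 G  4  3  3  3  2  2  3  4
 A  5  4  3  3  3  3  3  4
 T  6  5  4  4  4  4  3  4
 A  7  6  5  4  5  5  4  4
 A  8  7  6  5  5  6  5  5

4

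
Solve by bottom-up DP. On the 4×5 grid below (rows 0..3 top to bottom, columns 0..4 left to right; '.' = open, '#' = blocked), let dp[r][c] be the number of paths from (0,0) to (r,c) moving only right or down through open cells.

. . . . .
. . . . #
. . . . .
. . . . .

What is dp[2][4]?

10

r\c   0   1   2   3   4
  0   1   1   1   1   1
  1   1   2   3   4   0
  2   1   3   6  10  10
  3   1   4  10  20  30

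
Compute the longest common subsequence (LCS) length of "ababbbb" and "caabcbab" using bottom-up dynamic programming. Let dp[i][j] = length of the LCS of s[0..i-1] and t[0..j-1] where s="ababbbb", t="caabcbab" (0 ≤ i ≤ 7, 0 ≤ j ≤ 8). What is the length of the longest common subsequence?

   ''  c  a  a  b  c  b  a  b
''  0  0  0  0  0  0  0  0  0
 a  0  0  1  1  1  1  1  1  1
 b  0  0  1  1  2  2  2  2  2
 a  0  0  1  2  2  2  2  3  3
 b  0  0  1  2  3  3  3  3  4
 b  0  0  1  2  3  3  4  4  4
 b  0  0  1  2  3  3  4  4  5
 b  0  0  1  2  3  3  4  4  5

5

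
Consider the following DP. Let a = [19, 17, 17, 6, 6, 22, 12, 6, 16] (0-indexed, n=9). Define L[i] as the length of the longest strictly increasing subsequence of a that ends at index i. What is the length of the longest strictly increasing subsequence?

3

   i    0    1    2    3    4    5    6    7    8
a[i]   19   17   17    6    6   22   12    6   16
L[i]    1    1    1    1    1    2    2    1    3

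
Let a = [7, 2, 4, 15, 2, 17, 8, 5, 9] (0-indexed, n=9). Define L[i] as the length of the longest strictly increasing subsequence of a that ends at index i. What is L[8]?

   i    0    1    2    3    4    5    6    7    8
a[i]    7    2    4   15    2   17    8    5    9
L[i]    1    1    2    3    1    4    3    3    4

4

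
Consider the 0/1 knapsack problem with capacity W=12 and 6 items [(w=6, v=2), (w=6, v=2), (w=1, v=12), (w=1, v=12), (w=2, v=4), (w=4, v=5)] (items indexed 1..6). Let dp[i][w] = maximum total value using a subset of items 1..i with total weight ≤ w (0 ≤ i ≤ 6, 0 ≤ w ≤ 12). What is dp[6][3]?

24

i\w   0   1   2   3   4   5   6   7   8   9  10  11  12
  0   0   0   0   0   0   0   0   0   0   0   0   0   0
  1   0   0   0   0   0   0   2   2   2   2   2   2   2
  2   0   0   0   0   0   0   2   2   2   2   2   2   4
  3   0  12  12  12  12  12  12  14  14  14  14  14  14
  4   0  12  24  24  24  24  24  24  26  26  26  26  26
  5   0  12  24  24  28  28  28  28  28  28  30  30  30
  6   0  12  24  24  28  28  29  29  33  33  33  33  33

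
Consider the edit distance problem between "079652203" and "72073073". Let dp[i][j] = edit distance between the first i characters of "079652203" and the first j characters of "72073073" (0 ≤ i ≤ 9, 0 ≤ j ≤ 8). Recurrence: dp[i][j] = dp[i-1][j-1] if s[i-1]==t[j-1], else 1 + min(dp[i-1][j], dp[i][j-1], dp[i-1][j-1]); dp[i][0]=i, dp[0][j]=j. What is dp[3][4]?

3

   ''  7  2  0  7  3  0  7  3
''  0  1  2  3  4  5  6  7  8
 0  1  1  2  2  3  4  5  6  7
 7  2  1  2  3  2  3  4  5  6
 9  3  2  2  3  3  3  4  5  6
 6  4  3  3  3  4  4  4  5  6
 5  5  4  4  4  4  5  5  5  6
 2  6  5  4  5  5  5  6  6  6
 2  7  6  5  5  6  6  6  7  7
 0  8  7  6  5  6  7  6  7  8
 3  9  8  7  6  6  6  7  7  7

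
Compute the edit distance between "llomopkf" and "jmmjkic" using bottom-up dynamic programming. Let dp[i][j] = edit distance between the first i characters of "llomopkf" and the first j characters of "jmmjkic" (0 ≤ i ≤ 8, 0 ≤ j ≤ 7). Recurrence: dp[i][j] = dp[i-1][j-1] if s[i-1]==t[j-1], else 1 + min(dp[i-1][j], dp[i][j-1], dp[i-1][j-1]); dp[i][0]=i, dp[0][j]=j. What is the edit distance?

7

   ''  j  m  m  j  k  i  c
''  0  1  2  3  4  5  6  7
 l  1  1  2  3  4  5  6  7
 l  2  2  2  3  4  5  6  7
 o  3  3  3  3  4  5  6  7
 m  4  4  3  3  4  5  6  7
 o  5  5  4  4  4  5  6  7
 p  6  6  5  5  5  5  6  7
 k  7  7  6  6  6  5  6  7
 f  8  8  7  7  7  6  6  7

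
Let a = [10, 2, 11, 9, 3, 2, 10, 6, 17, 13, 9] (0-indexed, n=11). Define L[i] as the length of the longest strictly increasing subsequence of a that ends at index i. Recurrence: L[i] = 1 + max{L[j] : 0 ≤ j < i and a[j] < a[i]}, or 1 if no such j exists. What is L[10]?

4

   i    0    1    2    3    4    5    6    7    8    9   10
a[i]   10    2   11    9    3    2   10    6   17   13    9
L[i]    1    1    2    2    2    1    3    3    4    4    4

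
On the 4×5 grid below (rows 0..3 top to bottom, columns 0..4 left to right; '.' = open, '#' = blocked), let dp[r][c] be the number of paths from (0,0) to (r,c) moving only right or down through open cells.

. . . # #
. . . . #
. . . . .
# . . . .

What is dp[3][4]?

27

r\c   0   1   2   3   4
  0   1   1   1   0   0
  1   1   2   3   3   0
  2   1   3   6   9   9
  3   0   3   9  18  27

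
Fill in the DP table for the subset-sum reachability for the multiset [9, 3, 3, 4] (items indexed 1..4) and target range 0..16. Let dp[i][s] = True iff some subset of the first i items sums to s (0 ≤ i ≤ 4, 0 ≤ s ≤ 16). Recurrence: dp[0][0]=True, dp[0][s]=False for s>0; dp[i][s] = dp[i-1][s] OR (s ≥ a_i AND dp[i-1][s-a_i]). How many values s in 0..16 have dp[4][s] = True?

i\s   0   1   2   3   4   5   6   7   8   9  10  11  12  13  14  15  16
  0   T   F   F   F   F   F   F   F   F   F   F   F   F   F   F   F   F
  1   T   F   F   F   F   F   F   F   F   T   F   F   F   F   F   F   F
  2   T   F   F   T   F   F   F   F   F   T   F   F   T   F   F   F   F
  3   T   F   F   T   F   F   T   F   F   T   F   F   T   F   F   T   F
  4   T   F   F   T   T   F   T   T   F   T   T   F   T   T   F   T   T

11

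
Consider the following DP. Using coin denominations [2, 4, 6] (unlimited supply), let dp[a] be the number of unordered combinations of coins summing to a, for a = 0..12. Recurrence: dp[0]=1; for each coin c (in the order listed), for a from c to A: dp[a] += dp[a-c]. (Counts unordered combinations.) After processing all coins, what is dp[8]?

after  coin     0     1     2     3     4     5     6     7     8     9    10    11    12
          2     1     0     1     0     1     0     1     0     1     0     1     0     1
          4     1     0     1     0     2     0     2     0     3     0     3     0     4
          6     1     0     1     0     2     0     3     0     4     0     5     0     7

4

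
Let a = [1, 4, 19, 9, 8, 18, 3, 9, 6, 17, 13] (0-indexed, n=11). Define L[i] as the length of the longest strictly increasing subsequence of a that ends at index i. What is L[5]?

4

   i    0    1    2    3    4    5    6    7    8    9   10
a[i]    1    4   19    9    8   18    3    9    6   17   13
L[i]    1    2    3    3    3    4    2    4    3    5    5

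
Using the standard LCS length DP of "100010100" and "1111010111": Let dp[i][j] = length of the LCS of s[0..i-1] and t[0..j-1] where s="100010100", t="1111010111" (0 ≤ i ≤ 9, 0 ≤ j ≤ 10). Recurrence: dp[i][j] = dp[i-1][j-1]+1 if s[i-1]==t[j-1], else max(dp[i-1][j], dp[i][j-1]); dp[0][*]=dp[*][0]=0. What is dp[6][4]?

   ''  1  1  1  1  0  1  0  1  1  1
''  0  0  0  0  0  0  0  0  0  0  0
 1  0  1  1  1  1  1  1  1  1  1  1
 0  0  1  1  1  1  2  2  2  2  2  2
 0  0  1  1  1  1  2  2  3  3  3  3
 0  0  1  1  1  1  2  2  3  3  3  3
 1  0  1  2  2  2  2  3  3  4  4  4
 0  0  1  2  2  2  3  3  4  4  4  4
 1  0  1  2  3  3  3  4  4  5  5  5
 0  0  1  2  3  3  4  4  5  5  5  5
 0  0  1  2  3  3  4  4  5  5  5  5

2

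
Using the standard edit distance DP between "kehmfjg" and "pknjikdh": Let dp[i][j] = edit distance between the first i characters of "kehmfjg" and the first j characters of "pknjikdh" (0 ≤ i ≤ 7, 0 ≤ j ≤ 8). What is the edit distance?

   ''  p  k  n  j  i  k  d  h
''  0  1  2  3  4  5  6  7  8
 k  1  1  1  2  3  4  5  6  7
 e  2  2  2  2  3  4  5  6  7
 h  3  3  3  3  3  4  5  6  6
 m  4  4  4  4  4  4  5  6  7
 f  5  5  5  5  5  5  5  6  7
 j  6  6  6  6  5  6  6  6  7
 g  7  7  7  7  6  6  7  7  7

7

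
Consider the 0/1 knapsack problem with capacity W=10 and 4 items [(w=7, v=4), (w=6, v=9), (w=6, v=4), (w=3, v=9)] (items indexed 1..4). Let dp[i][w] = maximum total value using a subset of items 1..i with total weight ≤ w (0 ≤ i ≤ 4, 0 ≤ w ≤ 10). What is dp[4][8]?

9

i\w   0   1   2   3   4   5   6   7   8   9  10
  0   0   0   0   0   0   0   0   0   0   0   0
  1   0   0   0   0   0   0   0   4   4   4   4
  2   0   0   0   0   0   0   9   9   9   9   9
  3   0   0   0   0   0   0   9   9   9   9   9
  4   0   0   0   9   9   9   9   9   9  18  18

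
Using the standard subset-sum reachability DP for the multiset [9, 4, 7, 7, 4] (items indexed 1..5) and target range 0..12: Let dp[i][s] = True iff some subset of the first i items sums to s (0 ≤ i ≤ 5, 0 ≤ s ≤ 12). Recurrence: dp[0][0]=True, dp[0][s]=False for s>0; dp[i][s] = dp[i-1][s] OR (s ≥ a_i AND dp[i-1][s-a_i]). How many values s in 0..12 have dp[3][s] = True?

i\s   0   1   2   3   4   5   6   7   8   9  10  11  12
  0   T   F   F   F   F   F   F   F   F   F   F   F   F
  1   T   F   F   F   F   F   F   F   F   T   F   F   F
  2   T   F   F   F   T   F   F   F   F   T   F   F   F
  3   T   F   F   F   T   F   F   T   F   T   F   T   F
  4   T   F   F   F   T   F   F   T   F   T   F   T   F
  5   T   F   F   F   T   F   F   T   T   T   F   T   F

5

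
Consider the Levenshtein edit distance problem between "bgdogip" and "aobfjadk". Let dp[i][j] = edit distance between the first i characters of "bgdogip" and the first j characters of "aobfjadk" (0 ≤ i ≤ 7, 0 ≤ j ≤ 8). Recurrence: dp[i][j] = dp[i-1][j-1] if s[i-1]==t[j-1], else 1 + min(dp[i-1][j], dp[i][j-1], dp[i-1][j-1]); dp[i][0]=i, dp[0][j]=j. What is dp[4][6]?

5

   ''  a  o  b  f  j  a  d  k
''  0  1  2  3  4  5  6  7  8
 b  1  1  2  2  3  4  5  6  7
 g  2  2  2  3  3  4  5  6  7
 d  3  3  3  3  4  4  5  5  6
 o  4  4  3  4  4  5  5  6  6
 g  5  5  4  4  5  5  6  6  7
 i  6  6  5  5  5  6  6  7  7
 p  7  7  6  6  6  6  7  7  8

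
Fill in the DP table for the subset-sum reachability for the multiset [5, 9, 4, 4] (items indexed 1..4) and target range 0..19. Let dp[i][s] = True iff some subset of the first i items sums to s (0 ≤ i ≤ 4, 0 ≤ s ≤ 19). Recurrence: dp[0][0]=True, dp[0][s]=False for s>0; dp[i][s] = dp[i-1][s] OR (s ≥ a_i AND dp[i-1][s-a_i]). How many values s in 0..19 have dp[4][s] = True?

i\s   0   1   2   3   4   5   6   7   8   9  10  11  12  13  14  15  16  17  18  19
  0   T   F   F   F   F   F   F   F   F   F   F   F   F   F   F   F   F   F   F   F
  1   T   F   F   F   F   T   F   F   F   F   F   F   F   F   F   F   F   F   F   F
  2   T   F   F   F   F   T   F   F   F   T   F   F   F   F   T   F   F   F   F   F
  3   T   F   F   F   T   T   F   F   F   T   F   F   F   T   T   F   F   F   T   F
  4   T   F   F   F   T   T   F   F   T   T   F   F   F   T   T   F   F   T   T   F

9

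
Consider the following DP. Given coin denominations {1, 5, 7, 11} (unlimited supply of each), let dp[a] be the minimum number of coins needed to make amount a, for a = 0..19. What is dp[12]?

 a  0  1  2  3  4  5  6  7  8  9 10 11 12 13 14 15 16 17 18 19
dp  0  1  2  3  4  1  2  1  2  3  2  1  2  3  2  3  2  3  2  3

2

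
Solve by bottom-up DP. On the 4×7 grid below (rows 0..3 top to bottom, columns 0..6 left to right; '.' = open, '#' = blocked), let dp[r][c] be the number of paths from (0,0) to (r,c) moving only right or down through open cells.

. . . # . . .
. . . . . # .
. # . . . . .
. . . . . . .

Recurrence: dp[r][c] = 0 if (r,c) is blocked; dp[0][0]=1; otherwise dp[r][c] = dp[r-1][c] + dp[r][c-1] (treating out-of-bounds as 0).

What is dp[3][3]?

10

r\c   0   1   2   3   4   5   6
  0   1   1   1   0   0   0   0
  1   1   2   3   3   3   0   0
  2   1   0   3   6   9   9   9
  3   1   1   4  10  19  28  37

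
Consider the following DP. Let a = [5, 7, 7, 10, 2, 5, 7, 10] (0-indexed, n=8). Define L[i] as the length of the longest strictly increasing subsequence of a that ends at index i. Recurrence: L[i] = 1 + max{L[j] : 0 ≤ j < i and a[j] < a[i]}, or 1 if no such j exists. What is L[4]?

   i    0    1    2    3    4    5    6    7
a[i]    5    7    7   10    2    5    7   10
L[i]    1    2    2    3    1    2    3    4

1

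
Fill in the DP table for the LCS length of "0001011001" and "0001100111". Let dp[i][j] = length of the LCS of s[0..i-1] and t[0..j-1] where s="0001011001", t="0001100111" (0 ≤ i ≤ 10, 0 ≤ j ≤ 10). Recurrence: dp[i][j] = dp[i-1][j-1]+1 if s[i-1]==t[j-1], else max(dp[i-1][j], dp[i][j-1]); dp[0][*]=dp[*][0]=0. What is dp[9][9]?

   ''  0  0  0  1  1  0  0  1  1  1
''  0  0  0  0  0  0  0  0  0  0  0
 0  0  1  1  1  1  1  1  1  1  1  1
 0  0  1  2  2  2  2  2  2  2  2  2
 0  0  1  2  3  3  3  3  3  3  3  3
 1  0  1  2  3  4  4  4  4  4  4  4
 0  0  1  2  3  4  4  5  5  5  5  5
 1  0  1  2  3  4  5  5  5  6  6  6
 1  0  1  2  3  4  5  5  5  6  7  7
 0  0  1  2  3  4  5  6  6  6  7  7
 0  0  1  2  3  4  5  6  7  7  7  7
 1  0  1  2  3  4  5  6  7  8  8  8

7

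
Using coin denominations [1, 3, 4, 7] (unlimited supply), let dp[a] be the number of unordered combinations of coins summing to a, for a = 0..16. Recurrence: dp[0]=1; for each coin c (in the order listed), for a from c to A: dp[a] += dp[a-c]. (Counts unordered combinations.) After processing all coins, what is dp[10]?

after  coin     0     1     2     3     4     5     6     7     8     9    10    11    12    13    14    15    16
          1     1     1     1     1     1     1     1     1     1     1     1     1     1     1     1     1     1
          3     1     1     1     2     2     2     3     3     3     4     4     4     5     5     5     6     6
          4     1     1     1     2     3     3     4     5     6     7     8     9    11    12    13    15    17
          7     1     1     1     2     3     3     4     6     7     8    10    12    14    16    19    22    25

10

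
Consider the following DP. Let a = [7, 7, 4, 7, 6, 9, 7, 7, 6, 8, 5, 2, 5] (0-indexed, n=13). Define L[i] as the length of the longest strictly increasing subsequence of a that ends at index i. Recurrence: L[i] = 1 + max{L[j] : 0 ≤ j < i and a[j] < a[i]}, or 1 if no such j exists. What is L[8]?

   i    0    1    2    3    4    5    6    7    8    9   10   11   12
a[i]    7    7    4    7    6    9    7    7    6    8    5    2    5
L[i]    1    1    1    2    2    3    3    3    2    4    2    1    2

2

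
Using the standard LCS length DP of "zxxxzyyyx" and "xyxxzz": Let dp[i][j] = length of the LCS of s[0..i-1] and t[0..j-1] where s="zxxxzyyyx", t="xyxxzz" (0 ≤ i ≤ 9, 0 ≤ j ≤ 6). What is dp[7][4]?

3

   ''  x  y  x  x  z  z
''  0  0  0  0  0  0  0
 z  0  0  0  0  0  1  1
 x  0  1  1  1  1  1  1
 x  0  1  1  2  2  2  2
 x  0  1  1  2  3  3  3
 z  0  1  1  2  3  4  4
 y  0  1  2  2  3  4  4
 y  0  1  2  2  3  4  4
 y  0  1  2  2  3  4  4
 x  0  1  2  3  3  4  4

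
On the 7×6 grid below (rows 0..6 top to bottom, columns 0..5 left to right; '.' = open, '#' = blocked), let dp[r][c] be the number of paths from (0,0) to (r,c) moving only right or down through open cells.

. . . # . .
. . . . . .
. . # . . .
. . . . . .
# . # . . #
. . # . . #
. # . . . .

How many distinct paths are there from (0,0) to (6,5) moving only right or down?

34

r\c   0   1   2   3   4   5
  0   1   1   1   0   0   0
  1   1   2   3   3   3   3
  2   1   3   0   3   6   9
  3   1   4   4   7  13  22
  4   0   4   0   7  20   0
  5   0   4   0   7  27   0
  6   0   0   0   7  34  34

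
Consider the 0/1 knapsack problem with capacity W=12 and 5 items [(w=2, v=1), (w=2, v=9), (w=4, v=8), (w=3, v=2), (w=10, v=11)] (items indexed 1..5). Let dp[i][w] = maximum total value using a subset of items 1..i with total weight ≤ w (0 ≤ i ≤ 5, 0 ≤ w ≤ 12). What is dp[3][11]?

18

i\w   0   1   2   3   4   5   6   7   8   9  10  11  12
  0   0   0   0   0   0   0   0   0   0   0   0   0   0
  1   0   0   1   1   1   1   1   1   1   1   1   1   1
  2   0   0   9   9  10  10  10  10  10  10  10  10  10
  3   0   0   9   9  10  10  17  17  18  18  18  18  18
  4   0   0   9   9  10  11  17  17  18  19  19  20  20
  5   0   0   9   9  10  11  17  17  18  19  19  20  20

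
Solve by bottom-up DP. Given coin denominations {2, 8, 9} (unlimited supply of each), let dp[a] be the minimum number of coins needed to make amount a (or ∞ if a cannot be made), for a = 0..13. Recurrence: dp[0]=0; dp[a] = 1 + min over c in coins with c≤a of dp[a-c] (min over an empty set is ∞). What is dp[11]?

 a  0  1  2  3  4  5  6  7  8  9 10 11 12 13
dp  0  -  1  -  2  -  3  -  1  1  2  2  3  3
(- denotes ∞ / unreachable)

2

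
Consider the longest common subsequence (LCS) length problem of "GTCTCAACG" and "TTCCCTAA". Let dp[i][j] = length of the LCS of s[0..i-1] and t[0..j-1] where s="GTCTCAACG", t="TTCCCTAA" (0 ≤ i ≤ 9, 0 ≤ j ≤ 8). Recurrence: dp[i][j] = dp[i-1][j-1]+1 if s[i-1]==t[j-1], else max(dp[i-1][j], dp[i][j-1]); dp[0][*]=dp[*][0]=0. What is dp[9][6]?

   ''  T  T  C  C  C  T  A  A
''  0  0  0  0  0  0  0  0  0
 G  0  0  0  0  0  0  0  0  0
 T  0  1  1  1  1  1  1  1  1
 C  0  1  1  2  2  2  2  2  2
 T  0  1  2  2  2  2  3  3  3
 C  0  1  2  3  3  3  3  3  3
 A  0  1  2  3  3  3  3  4  4
 A  0  1  2  3  3  3  3  4  5
 C  0  1  2  3  4  4  4  4  5
 G  0  1  2  3  4  4  4  4  5

4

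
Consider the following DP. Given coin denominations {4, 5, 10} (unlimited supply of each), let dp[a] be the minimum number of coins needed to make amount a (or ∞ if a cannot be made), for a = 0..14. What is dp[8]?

 a  0  1  2  3  4  5  6  7  8  9 10 11 12 13 14
dp  0  -  -  -  1  1  -  -  2  2  1  -  3  3  2
(- denotes ∞ / unreachable)

2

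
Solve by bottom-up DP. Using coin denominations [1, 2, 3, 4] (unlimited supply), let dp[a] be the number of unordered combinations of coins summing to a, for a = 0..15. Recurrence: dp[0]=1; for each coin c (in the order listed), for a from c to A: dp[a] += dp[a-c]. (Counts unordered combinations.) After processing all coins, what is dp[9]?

18

after  coin     0     1     2     3     4     5     6     7     8     9    10    11    12    13    14    15
          1     1     1     1     1     1     1     1     1     1     1     1     1     1     1     1     1
          2     1     1     2     2     3     3     4     4     5     5     6     6     7     7     8     8
          3     1     1     2     3     4     5     7     8    10    12    14    16    19    21    24    27
          4     1     1     2     3     5     6     9    11    15    18    23    27    34    39    47    54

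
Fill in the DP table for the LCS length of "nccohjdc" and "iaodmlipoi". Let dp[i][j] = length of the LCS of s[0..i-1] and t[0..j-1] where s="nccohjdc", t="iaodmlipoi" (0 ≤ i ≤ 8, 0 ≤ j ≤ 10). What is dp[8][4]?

   ''  i  a  o  d  m  l  i  p  o  i
''  0  0  0  0  0  0  0  0  0  0  0
 n  0  0  0  0  0  0  0  0  0  0  0
 c  0  0  0  0  0  0  0  0  0  0  0
 c  0  0  0  0  0  0  0  0  0  0  0
 o  0  0  0  1  1  1  1  1  1  1  1
 h  0  0  0  1  1  1  1  1  1  1  1
 j  0  0  0  1  1  1  1  1  1  1  1
 d  0  0  0  1  2  2  2  2  2  2  2
 c  0  0  0  1  2  2  2  2  2  2  2

2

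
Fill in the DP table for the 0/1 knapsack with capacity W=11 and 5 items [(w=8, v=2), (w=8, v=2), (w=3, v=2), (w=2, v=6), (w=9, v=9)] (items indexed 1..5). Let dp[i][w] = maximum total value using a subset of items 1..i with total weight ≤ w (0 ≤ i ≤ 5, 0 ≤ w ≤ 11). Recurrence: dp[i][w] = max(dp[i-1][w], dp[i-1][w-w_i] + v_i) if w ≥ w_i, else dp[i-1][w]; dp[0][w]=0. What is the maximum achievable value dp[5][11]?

i\w   0   1   2   3   4   5   6   7   8   9  10  11
  0   0   0   0   0   0   0   0   0   0   0   0   0
  1   0   0   0   0   0   0   0   0   2   2   2   2
  2   0   0   0   0   0   0   0   0   2   2   2   2
  3   0   0   0   2   2   2   2   2   2   2   2   4
  4   0   0   6   6   6   8   8   8   8   8   8   8
  5   0   0   6   6   6   8   8   8   8   9   9  15

15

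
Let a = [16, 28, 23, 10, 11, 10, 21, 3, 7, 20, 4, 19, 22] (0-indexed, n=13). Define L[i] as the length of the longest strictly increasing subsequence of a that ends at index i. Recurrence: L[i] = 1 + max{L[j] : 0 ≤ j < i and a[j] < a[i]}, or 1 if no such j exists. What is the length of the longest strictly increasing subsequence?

   i    0    1    2    3    4    5    6    7    8    9   10   11   12
a[i]   16   28   23   10   11   10   21    3    7   20    4   19   22
L[i]    1    2    2    1    2    1    3    1    2    3    2    3    4

4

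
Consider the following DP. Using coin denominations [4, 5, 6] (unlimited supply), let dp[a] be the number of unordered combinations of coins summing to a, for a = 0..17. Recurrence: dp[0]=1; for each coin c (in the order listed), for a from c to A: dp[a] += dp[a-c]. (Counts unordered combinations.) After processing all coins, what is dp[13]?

after  coin     0     1     2     3     4     5     6     7     8     9    10    11    12    13    14    15    16    17
          4     1     0     0     0     1     0     0     0     1     0     0     0     1     0     0     0     1     0
          5     1     0     0     0     1     1     0     0     1     1     1     0     1     1     1     1     1     1
          6     1     0     0     0     1     1     1     0     1     1     2     1     2     1     2     2     3     2

1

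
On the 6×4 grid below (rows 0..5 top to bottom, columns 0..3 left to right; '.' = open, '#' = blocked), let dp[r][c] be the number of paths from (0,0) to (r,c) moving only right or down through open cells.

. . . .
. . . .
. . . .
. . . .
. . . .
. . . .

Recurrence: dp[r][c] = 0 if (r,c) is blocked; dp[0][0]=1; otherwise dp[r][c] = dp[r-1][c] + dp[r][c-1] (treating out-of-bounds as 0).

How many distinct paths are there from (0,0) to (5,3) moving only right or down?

r\c   0   1   2   3
  0   1   1   1   1
  1   1   2   3   4
  2   1   3   6  10
  3   1   4  10  20
  4   1   5  15  35
  5   1   6  21  56

56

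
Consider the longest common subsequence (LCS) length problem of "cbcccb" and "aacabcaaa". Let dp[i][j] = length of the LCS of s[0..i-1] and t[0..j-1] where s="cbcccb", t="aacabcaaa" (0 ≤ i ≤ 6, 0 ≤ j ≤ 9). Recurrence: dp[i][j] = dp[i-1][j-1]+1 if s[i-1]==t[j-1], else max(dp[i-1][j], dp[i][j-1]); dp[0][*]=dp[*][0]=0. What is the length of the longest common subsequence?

3

   ''  a  a  c  a  b  c  a  a  a
''  0  0  0  0  0  0  0  0  0  0
 c  0  0  0  1  1  1  1  1  1  1
 b  0  0  0  1  1  2  2  2  2  2
 c  0  0  0  1  1  2  3  3  3  3
 c  0  0  0  1  1  2  3  3  3  3
 c  0  0  0  1  1  2  3  3  3  3
 b  0  0  0  1  1  2  3  3  3  3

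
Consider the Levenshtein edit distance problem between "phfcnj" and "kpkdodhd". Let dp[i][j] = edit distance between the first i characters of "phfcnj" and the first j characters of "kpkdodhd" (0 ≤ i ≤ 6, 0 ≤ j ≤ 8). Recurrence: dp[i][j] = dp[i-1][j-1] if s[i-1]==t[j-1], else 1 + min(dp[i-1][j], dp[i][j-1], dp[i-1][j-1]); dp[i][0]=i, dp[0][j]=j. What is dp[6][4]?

   ''  k  p  k  d  o  d  h  d
''  0  1  2  3  4  5  6  7  8
 p  1  1  1  2  3  4  5  6  7
 h  2  2  2  2  3  4  5  5  6
 f  3  3  3  3  3  4  5  6  6
 c  4  4  4  4  4  4  5  6  7
 n  5  5  5  5  5  5  5  6  7
 j  6  6  6  6  6  6  6  6  7

6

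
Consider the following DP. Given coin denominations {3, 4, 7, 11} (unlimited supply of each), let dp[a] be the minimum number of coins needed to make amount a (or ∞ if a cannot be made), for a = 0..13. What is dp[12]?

3

 a  0  1  2  3  4  5  6  7  8  9 10 11 12 13
dp  0  -  -  1  1  -  2  1  2  3  2  1  3  3
(- denotes ∞ / unreachable)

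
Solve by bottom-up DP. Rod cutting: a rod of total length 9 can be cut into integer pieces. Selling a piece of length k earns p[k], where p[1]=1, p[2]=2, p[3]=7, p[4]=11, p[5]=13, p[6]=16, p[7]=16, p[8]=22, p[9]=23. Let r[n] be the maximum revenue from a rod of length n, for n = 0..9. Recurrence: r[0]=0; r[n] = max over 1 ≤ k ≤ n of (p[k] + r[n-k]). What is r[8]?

   n    0    1    2    3    4    5    6    7    8    9
r[n]    0    1    2    7   11   13   16   18   22   24

22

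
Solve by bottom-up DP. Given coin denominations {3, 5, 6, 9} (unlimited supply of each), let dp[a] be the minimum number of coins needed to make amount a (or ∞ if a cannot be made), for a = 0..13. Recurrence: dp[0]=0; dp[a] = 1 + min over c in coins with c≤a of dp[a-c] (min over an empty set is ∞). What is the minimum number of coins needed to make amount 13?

3

 a  0  1  2  3  4  5  6  7  8  9 10 11 12 13
dp  0  -  -  1  -  1  1  -  2  1  2  2  2  3
(- denotes ∞ / unreachable)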